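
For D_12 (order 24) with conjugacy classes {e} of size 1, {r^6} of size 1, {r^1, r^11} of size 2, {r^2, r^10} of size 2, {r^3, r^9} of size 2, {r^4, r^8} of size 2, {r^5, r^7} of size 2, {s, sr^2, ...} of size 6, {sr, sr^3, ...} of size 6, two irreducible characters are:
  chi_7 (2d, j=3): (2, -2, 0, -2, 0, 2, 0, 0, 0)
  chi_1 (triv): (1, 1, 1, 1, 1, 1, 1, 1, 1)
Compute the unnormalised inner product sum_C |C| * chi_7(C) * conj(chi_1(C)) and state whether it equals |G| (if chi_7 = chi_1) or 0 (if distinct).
Sum = 0; so <chi_7, chi_1> = 0 (distinct irreducibles are orthogonal).

Reasoning: Compute term by term over conjugacy classes (|C| * chi_7(C) * conj(chi_1(C))):
  1*(2)*conj(1) + 1*(-2)*conj(1) + 2*(0)*conj(1) + 2*(-2)*conj(1) + 2*(0)*conj(1) + 2*(2)*conj(1) + 2*(0)*conj(1) + 6*(0)*conj(1) + 6*(0)*conj(1)
  = (2) + (-2) + (0) + (-4) + (0) + (4) + (0) + (0) + (0)
  = 0.
Dividing by |G| = 24 gives 0/24 = 0, matching the row-orthogonality relation <chi_7, chi_1> = [chi_7 = chi_1].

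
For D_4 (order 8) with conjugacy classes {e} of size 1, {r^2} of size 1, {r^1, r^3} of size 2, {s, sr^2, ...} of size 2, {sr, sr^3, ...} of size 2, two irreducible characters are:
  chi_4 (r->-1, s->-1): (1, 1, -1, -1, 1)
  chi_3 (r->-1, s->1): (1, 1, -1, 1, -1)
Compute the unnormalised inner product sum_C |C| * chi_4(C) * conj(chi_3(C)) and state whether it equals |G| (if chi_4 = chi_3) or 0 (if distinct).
Sum = 0; so <chi_4, chi_3> = 0 (distinct irreducibles are orthogonal).

Argument: Compute term by term over conjugacy classes (|C| * chi_4(C) * conj(chi_3(C))):
  1*(1)*conj(1) + 1*(1)*conj(1) + 2*(-1)*conj(-1) + 2*(-1)*conj(1) + 2*(1)*conj(-1)
  = (1) + (1) + (2) + (-2) + (-2)
  = 0.
Dividing by |G| = 8 gives 0/8 = 0, matching the row-orthogonality relation <chi_4, chi_3> = [chi_4 = chi_3].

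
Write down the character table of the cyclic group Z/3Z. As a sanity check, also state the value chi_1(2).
Character table of Z/3Z (irreps indexed chi_0,...,chi_2 with chi_k(m) = zeta_3^(k*m), zeta_3 = exp(2*pi*i/3)):
  irrep \ class  {0} (size 1)  {1} (size 1)    {2} (size 1)  
  chi_0          1             1               1             
  chi_1          1             exp(2*I*pi/3)   exp(-2*I*pi/3)
  chi_2          1             exp(-2*I*pi/3)  exp(2*I*pi/3) 

Spot check: chi_1(2) = zeta_3^(1*2) = zeta_3^2 = exp(-2*I*pi/3).

Details: Z/3Z is abelian, so all 3 irreducible complex representations are 1-dimensional. They are given by chi_k(m) = zeta_3^(k*m) for k = 0,...,2. Row orthogonality: sum_m chi_k(m) conj(chi_l(m)) = 3 * [k = l].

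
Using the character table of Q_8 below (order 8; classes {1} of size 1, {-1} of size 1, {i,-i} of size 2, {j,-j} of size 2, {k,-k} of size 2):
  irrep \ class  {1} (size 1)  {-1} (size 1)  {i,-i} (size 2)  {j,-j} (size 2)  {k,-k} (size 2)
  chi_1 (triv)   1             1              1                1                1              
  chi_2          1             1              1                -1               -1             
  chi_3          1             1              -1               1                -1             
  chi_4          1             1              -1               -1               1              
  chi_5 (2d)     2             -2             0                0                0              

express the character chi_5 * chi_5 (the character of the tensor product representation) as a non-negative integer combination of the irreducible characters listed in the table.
chi_5 tensor chi_5 = chi_1 + chi_2 + chi_3 + chi_4 (all other irreducibles have multiplicity 0).

Solution. The character of a tensor product is the pointwise product (chi_5 * chi_5)(C) = chi_5(C) * chi_5(C):
  {1}: (2)*(2), {-1}: (-2)*(-2), {i,-i}: (0)*(0), {j,-j}: (0)*(0), {k,-k}: (0)*(0)
so (chi_5 * chi_5) takes values
  {1} -> 4, {-1} -> 4, {i,-i} -> 0, {j,-j} -> 0, {k,-k} -> 0.
Now take the inner product of this character with each irreducible chi from the table, <chi_5*chi_5, chi> = (1/8) sum_C |C| (chi_5*chi_5)(C) conj(chi(C)):
  <chi_5*chi_5, chi_1> = (1/8)[1*(4)*conj(1) + 1*(4)*conj(1) + 2*(0)*conj(1) + 2*(0)*conj(1) + 2*(0)*conj(1)]
      = (1/8)[(4) + (4) + (0) + (0) + (0)] = 8/8 = 1
  <chi_5*chi_5, chi_2> = (1/8)[1*(4)*conj(1) + 1*(4)*conj(1) + 2*(0)*conj(1) + 2*(0)*conj(-1) + 2*(0)*conj(-1)]
      = (1/8)[(4) + (4) + (0) + (0) + (0)] = 8/8 = 1
  <chi_5*chi_5, chi_3> = (1/8)[1*(4)*conj(1) + 1*(4)*conj(1) + 2*(0)*conj(-1) + 2*(0)*conj(1) + 2*(0)*conj(-1)]
      = (1/8)[(4) + (4) + (0) + (0) + (0)] = 8/8 = 1
  <chi_5*chi_5, chi_4> = (1/8)[1*(4)*conj(1) + 1*(4)*conj(1) + 2*(0)*conj(-1) + 2*(0)*conj(-1) + 2*(0)*conj(1)]
      = (1/8)[(4) + (4) + (0) + (0) + (0)] = 8/8 = 1
  <chi_5*chi_5, chi_5> = (1/8)[1*(4)*conj(2) + 1*(4)*conj(-2) + 2*(0)*conj(0) + 2*(0)*conj(0) + 2*(0)*conj(0)]
      = (1/8)[(8) + (-8) + (0) + (0) + (0)] = 0/8 = 0
Hence the multiplicities are chi_1: 1, chi_2: 1, chi_3: 1, chi_4: 1. Dimension check: dim(chi_5)*dim(chi_5) = 2*2 = 4 and sum (mult * dim) = 1*1 + 1*1 + 1*1 + 1*1 = 4.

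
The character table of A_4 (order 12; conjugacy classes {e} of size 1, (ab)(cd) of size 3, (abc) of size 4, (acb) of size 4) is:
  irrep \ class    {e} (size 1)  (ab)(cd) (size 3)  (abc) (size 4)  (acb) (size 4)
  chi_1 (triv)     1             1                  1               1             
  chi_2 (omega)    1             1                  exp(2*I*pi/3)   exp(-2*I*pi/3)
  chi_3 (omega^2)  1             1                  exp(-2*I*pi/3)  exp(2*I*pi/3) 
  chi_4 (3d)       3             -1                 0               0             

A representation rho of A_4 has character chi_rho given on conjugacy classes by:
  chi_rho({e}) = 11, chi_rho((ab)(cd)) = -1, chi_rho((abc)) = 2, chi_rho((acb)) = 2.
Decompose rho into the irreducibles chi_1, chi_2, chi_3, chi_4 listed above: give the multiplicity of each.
Multiplicities: chi_1: 2, chi_2: 0, chi_3: 0, chi_4: 3.

Why: Use <chi_rho, chi> = (1/|G|) sum_C |C| * chi_rho(C) * conj(chi(C)) with |G| = 12 for each irreducible chi in the table:
  <chi_rho, chi_1> = (1/12)[1*(11)*conj(1) + 3*(-1)*conj(1) + 4*(2)*conj(1) + 4*(2)*conj(1)]
      = (1/12)[(11) + (-3) + (8) + (8)] = 24/12 = 2
  <chi_rho, chi_2> = (1/12)[1*(11)*conj(1) + 3*(-1)*conj(1) + 4*(2)*conj(exp(2*I*pi/3)) + 4*(2)*conj(exp(-2*I*pi/3))]
      = (1/12)[(11) + (-3) + (8*exp(-2*I*pi/3)) + (8*exp(2*I*pi/3))] = 0/12 = 0
  <chi_rho, chi_3> = (1/12)[1*(11)*conj(1) + 3*(-1)*conj(1) + 4*(2)*conj(exp(-2*I*pi/3)) + 4*(2)*conj(exp(2*I*pi/3))]
      = (1/12)[(11) + (-3) + (8*exp(2*I*pi/3)) + (8*exp(-2*I*pi/3))] = 0/12 = 0
  <chi_rho, chi_4> = (1/12)[1*(11)*conj(3) + 3*(-1)*conj(-1) + 4*(2)*conj(0) + 4*(2)*conj(0)]
      = (1/12)[(33) + (3) + (0) + (0)] = 36/12 = 3
(Exp terms are combined using exp(i*s)*conj(exp(i*t)) = exp(i*(s-t)), and sums of them are collapsed using the identity that for every m > 1 the m distinct m-th roots of unity sum to 0, e.g. 1 + exp(2*I*pi/3) + exp(-2*I*pi/3) = 0.)
Dimension check: dim(rho) = sum (mult * dim) = 2*1 + 0*1 + 0*1 + 3*3 = 11 = chi_rho(e) = 11.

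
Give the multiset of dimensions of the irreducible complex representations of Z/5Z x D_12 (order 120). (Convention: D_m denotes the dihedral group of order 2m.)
Dimensions: 1, 1, 1, 1, 1, 1, 1, 1, 1, 1, 1, 1, 1, 1, 1, 1, 1, 1, 1, 1, 2, 2, 2, 2, 2, 2, 2, 2, 2, 2, 2, 2, 2, 2, 2, 2, 2, 2, 2, 2, 2, 2, 2, 2, 2

Derivation: There are 45 irreducibles (= number of conjugacy classes). Their dimensions d_i satisfy sum d_i^2 = |G| = 120: 1 + 1 + 1 + 1 + 1 + 1 + 1 + 1 + 1 + 1 + 1 + 1 + 1 + 1 + 1 + 1 + 1 + 1 + 1 + 1 + 4 + 4 + 4 + 4 + 4 + 4 + 4 + 4 + 4 + 4 + 4 + 4 + 4 + 4 + 4 + 4 + 4 + 4 + 4 + 4 + 4 + 4 + 4 + 4 + 4 = 120. (For the product with Z/5Z: each of the 5 1-dim characters of Z/5Z tensors with each irrep of D_12, giving 5 copies of each D_12-dimension.)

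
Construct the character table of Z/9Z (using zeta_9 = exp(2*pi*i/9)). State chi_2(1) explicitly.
Character table of Z/9Z (irreps indexed chi_0,...,chi_8 with chi_k(m) = zeta_9^(k*m), zeta_9 = exp(2*pi*i/9)):
  irrep \ class  {0} (size 1)  {1} (size 1)    {2} (size 1)    {3} (size 1)    {4} (size 1)    {5} (size 1)    {6} (size 1)    {7} (size 1)    {8} (size 1)  
  chi_0          1             1               1               1               1               1               1               1               1             
  chi_1          1             exp(2*I*pi/9)   exp(4*I*pi/9)   exp(2*I*pi/3)   exp(8*I*pi/9)   exp(-8*I*pi/9)  exp(-2*I*pi/3)  exp(-4*I*pi/9)  exp(-2*I*pi/9)
  chi_2          1             exp(4*I*pi/9)   exp(8*I*pi/9)   exp(-2*I*pi/3)  exp(-2*I*pi/9)  exp(2*I*pi/9)   exp(2*I*pi/3)   exp(-8*I*pi/9)  exp(-4*I*pi/9)
  chi_3          1             exp(2*I*pi/3)   exp(-2*I*pi/3)  1               exp(2*I*pi/3)   exp(-2*I*pi/3)  1               exp(2*I*pi/3)   exp(-2*I*pi/3)
  chi_4          1             exp(8*I*pi/9)   exp(-2*I*pi/9)  exp(2*I*pi/3)   exp(-4*I*pi/9)  exp(4*I*pi/9)   exp(-2*I*pi/3)  exp(2*I*pi/9)   exp(-8*I*pi/9)
  chi_5          1             exp(-8*I*pi/9)  exp(2*I*pi/9)   exp(-2*I*pi/3)  exp(4*I*pi/9)   exp(-4*I*pi/9)  exp(2*I*pi/3)   exp(-2*I*pi/9)  exp(8*I*pi/9) 
  chi_6          1             exp(-2*I*pi/3)  exp(2*I*pi/3)   1               exp(-2*I*pi/3)  exp(2*I*pi/3)   1               exp(-2*I*pi/3)  exp(2*I*pi/3) 
  chi_7          1             exp(-4*I*pi/9)  exp(-8*I*pi/9)  exp(2*I*pi/3)   exp(2*I*pi/9)   exp(-2*I*pi/9)  exp(-2*I*pi/3)  exp(8*I*pi/9)   exp(4*I*pi/9) 
  chi_8          1             exp(-2*I*pi/9)  exp(-4*I*pi/9)  exp(-2*I*pi/3)  exp(-8*I*pi/9)  exp(8*I*pi/9)   exp(2*I*pi/3)   exp(4*I*pi/9)   exp(2*I*pi/9) 

Spot check: chi_2(1) = zeta_9^(2*1) = zeta_9^2 = exp(4*I*pi/9).

Justification: Z/9Z is abelian, so all 9 irreducible complex representations are 1-dimensional. They are given by chi_k(m) = zeta_9^(k*m) for k = 0,...,8. Row orthogonality: sum_m chi_k(m) conj(chi_l(m)) = 9 * [k = l].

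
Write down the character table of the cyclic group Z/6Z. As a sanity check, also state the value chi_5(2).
Character table of Z/6Z (irreps indexed chi_0,...,chi_5 with chi_k(m) = zeta_6^(k*m), zeta_6 = exp(2*pi*i/6)):
  irrep \ class  {0} (size 1)  {1} (size 1)    {2} (size 1)    {3} (size 1)  {4} (size 1)    {5} (size 1)  
  chi_0          1             1               1               1             1               1             
  chi_1          1             exp(I*pi/3)     exp(2*I*pi/3)   -1            exp(-2*I*pi/3)  exp(-I*pi/3)  
  chi_2          1             exp(2*I*pi/3)   exp(-2*I*pi/3)  1             exp(2*I*pi/3)   exp(-2*I*pi/3)
  chi_3          1             -1              1               -1            1               -1            
  chi_4          1             exp(-2*I*pi/3)  exp(2*I*pi/3)   1             exp(-2*I*pi/3)  exp(2*I*pi/3) 
  chi_5          1             exp(-I*pi/3)    exp(-2*I*pi/3)  -1            exp(2*I*pi/3)   exp(I*pi/3)   

Spot check: chi_5(2) = zeta_6^(5*2) = zeta_6^10 = exp(-2*I*pi/3).

Solution. Z/6Z is abelian, so all 6 irreducible complex representations are 1-dimensional. They are given by chi_k(m) = zeta_6^(k*m) for k = 0,...,5. Row orthogonality: sum_m chi_k(m) conj(chi_l(m)) = 6 * [k = l].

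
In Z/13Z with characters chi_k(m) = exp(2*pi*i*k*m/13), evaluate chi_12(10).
chi_12(10) = zeta_13^120 = exp(6*I*pi/13)

Solution. chi_12(10) = zeta_13^(12*10) = zeta_13^120. Since zeta_13^13 = 1, this equals zeta_13^3 = exp(2*pi*i*3/13) = exp(6*I*pi/13).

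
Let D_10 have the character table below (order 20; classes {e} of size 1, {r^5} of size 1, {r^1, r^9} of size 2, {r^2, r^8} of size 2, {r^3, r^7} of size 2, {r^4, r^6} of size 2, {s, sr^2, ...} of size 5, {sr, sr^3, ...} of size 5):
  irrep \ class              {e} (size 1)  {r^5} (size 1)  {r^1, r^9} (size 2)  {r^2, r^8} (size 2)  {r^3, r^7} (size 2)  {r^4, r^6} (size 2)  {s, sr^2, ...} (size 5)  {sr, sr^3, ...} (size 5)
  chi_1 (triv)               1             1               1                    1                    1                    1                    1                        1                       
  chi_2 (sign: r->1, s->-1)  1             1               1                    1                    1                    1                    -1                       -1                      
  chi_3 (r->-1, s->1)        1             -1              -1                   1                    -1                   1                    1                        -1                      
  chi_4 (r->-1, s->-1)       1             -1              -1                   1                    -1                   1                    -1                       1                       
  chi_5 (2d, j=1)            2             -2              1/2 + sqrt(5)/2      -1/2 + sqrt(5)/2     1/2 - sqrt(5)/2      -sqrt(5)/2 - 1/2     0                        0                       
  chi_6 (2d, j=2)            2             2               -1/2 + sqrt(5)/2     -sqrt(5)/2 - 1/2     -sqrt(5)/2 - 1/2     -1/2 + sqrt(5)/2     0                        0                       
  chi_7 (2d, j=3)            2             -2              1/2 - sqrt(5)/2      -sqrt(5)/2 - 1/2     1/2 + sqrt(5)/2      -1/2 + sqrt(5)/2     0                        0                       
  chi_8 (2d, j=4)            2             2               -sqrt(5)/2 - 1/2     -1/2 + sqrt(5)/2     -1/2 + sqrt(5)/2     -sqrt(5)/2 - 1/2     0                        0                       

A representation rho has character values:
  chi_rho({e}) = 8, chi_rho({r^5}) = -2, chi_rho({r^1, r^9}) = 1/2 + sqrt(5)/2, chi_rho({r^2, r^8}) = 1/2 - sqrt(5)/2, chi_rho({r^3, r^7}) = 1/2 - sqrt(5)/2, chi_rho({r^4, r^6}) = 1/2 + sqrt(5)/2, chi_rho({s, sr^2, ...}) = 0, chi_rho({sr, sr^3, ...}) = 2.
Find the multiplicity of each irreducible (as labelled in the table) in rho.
Multiplicities: chi_1: 1, chi_2: 0, chi_3: 0, chi_4: 1, chi_5: 1, chi_6: 1, chi_7: 1, chi_8: 0.

Use <chi_rho, chi> = (1/|G|) sum_C |C| * chi_rho(C) * conj(chi(C)) with |G| = 20 for each irreducible chi in the table:
  <chi_rho, chi_1> = (1/20)[1*(8)*conj(1) + 1*(-2)*conj(1) + 2*(1/2 + sqrt(5)/2)*conj(1) + 2*(1/2 - sqrt(5)/2)*conj(1) + 2*(1/2 - sqrt(5)/2)*conj(1) + 2*(1/2 + sqrt(5)/2)*conj(1) + 5*(0)*conj(1) + 5*(2)*conj(1)]
      = (1/20)[(8) + (-2) + (1 + sqrt(5)) + (1 - sqrt(5)) + (1 - sqrt(5)) + (1 + sqrt(5)) + (0) + (10)] = 20/20 = 1
  <chi_rho, chi_2> = (1/20)[1*(8)*conj(1) + 1*(-2)*conj(1) + 2*(1/2 + sqrt(5)/2)*conj(1) + 2*(1/2 - sqrt(5)/2)*conj(1) + 2*(1/2 - sqrt(5)/2)*conj(1) + 2*(1/2 + sqrt(5)/2)*conj(1) + 5*(0)*conj(-1) + 5*(2)*conj(-1)]
      = (1/20)[(8) + (-2) + (1 + sqrt(5)) + (1 - sqrt(5)) + (1 - sqrt(5)) + (1 + sqrt(5)) + (0) + (-10)] = 0/20 = 0
  <chi_rho, chi_3> = (1/20)[1*(8)*conj(1) + 1*(-2)*conj(-1) + 2*(1/2 + sqrt(5)/2)*conj(-1) + 2*(1/2 - sqrt(5)/2)*conj(1) + 2*(1/2 - sqrt(5)/2)*conj(-1) + 2*(1/2 + sqrt(5)/2)*conj(1) + 5*(0)*conj(1) + 5*(2)*conj(-1)]
      = (1/20)[(8) + (2) + (-sqrt(5) - 1) + (1 - sqrt(5)) + (-1 + sqrt(5)) + (1 + sqrt(5)) + (0) + (-10)] = 0/20 = 0
  <chi_rho, chi_4> = (1/20)[1*(8)*conj(1) + 1*(-2)*conj(-1) + 2*(1/2 + sqrt(5)/2)*conj(-1) + 2*(1/2 - sqrt(5)/2)*conj(1) + 2*(1/2 - sqrt(5)/2)*conj(-1) + 2*(1/2 + sqrt(5)/2)*conj(1) + 5*(0)*conj(-1) + 5*(2)*conj(1)]
      = (1/20)[(8) + (2) + (-sqrt(5) - 1) + (1 - sqrt(5)) + (-1 + sqrt(5)) + (1 + sqrt(5)) + (0) + (10)] = 20/20 = 1
  <chi_rho, chi_5> = (1/20)[1*(8)*conj(2) + 1*(-2)*conj(-2) + 2*(1/2 + sqrt(5)/2)*conj(1/2 + sqrt(5)/2) + 2*(1/2 - sqrt(5)/2)*conj(-1/2 + sqrt(5)/2) + 2*(1/2 - sqrt(5)/2)*conj(1/2 - sqrt(5)/2) + 2*(1/2 + sqrt(5)/2)*conj(-sqrt(5)/2 - 1/2) + 5*(0)*conj(0) + 5*(2)*conj(0)]
      = (1/20)[(16) + (4) + (sqrt(5) + 3) + (-3 + sqrt(5)) + (3 - sqrt(5)) + (-3 - sqrt(5)) + (0) + (0)] = 20/20 = 1
  <chi_rho, chi_6> = (1/20)[1*(8)*conj(2) + 1*(-2)*conj(2) + 2*(1/2 + sqrt(5)/2)*conj(-1/2 + sqrt(5)/2) + 2*(1/2 - sqrt(5)/2)*conj(-sqrt(5)/2 - 1/2) + 2*(1/2 - sqrt(5)/2)*conj(-sqrt(5)/2 - 1/2) + 2*(1/2 + sqrt(5)/2)*conj(-1/2 + sqrt(5)/2) + 5*(0)*conj(0) + 5*(2)*conj(0)]
      = (1/20)[(16) + (-4) + (2) + (2) + (2) + (2) + (0) + (0)] = 20/20 = 1
  <chi_rho, chi_7> = (1/20)[1*(8)*conj(2) + 1*(-2)*conj(-2) + 2*(1/2 + sqrt(5)/2)*conj(1/2 - sqrt(5)/2) + 2*(1/2 - sqrt(5)/2)*conj(-sqrt(5)/2 - 1/2) + 2*(1/2 - sqrt(5)/2)*conj(1/2 + sqrt(5)/2) + 2*(1/2 + sqrt(5)/2)*conj(-1/2 + sqrt(5)/2) + 5*(0)*conj(0) + 5*(2)*conj(0)]
      = (1/20)[(16) + (4) + (-2) + (2) + (-2) + (2) + (0) + (0)] = 20/20 = 1
  <chi_rho, chi_8> = (1/20)[1*(8)*conj(2) + 1*(-2)*conj(2) + 2*(1/2 + sqrt(5)/2)*conj(-sqrt(5)/2 - 1/2) + 2*(1/2 - sqrt(5)/2)*conj(-1/2 + sqrt(5)/2) + 2*(1/2 - sqrt(5)/2)*conj(-1/2 + sqrt(5)/2) + 2*(1/2 + sqrt(5)/2)*conj(-sqrt(5)/2 - 1/2) + 5*(0)*conj(0) + 5*(2)*conj(0)]
      = (1/20)[(16) + (-4) + (-3 - sqrt(5)) + (-3 + sqrt(5)) + (-3 + sqrt(5)) + (-3 - sqrt(5)) + (0) + (0)] = 0/20 = 0
Dimension check: dim(rho) = sum (mult * dim) = 1*1 + 0*1 + 0*1 + 1*1 + 1*2 + 1*2 + 1*2 + 0*2 = 8 = chi_rho(e) = 8.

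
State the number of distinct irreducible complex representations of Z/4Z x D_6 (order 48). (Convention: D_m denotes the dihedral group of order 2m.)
24

Justification: The number of irreducible complex representations of a finite group equals its number of conjugacy classes. For a direct product, #classes(G x H) = #classes(G) * #classes(H). Z/4Z has 4 classes (abelian), D_6 has 6 classes, so 4 * 6 = 24, so Z/4Z x D_6 (order 48) has exactly 24 irreducible complex representations.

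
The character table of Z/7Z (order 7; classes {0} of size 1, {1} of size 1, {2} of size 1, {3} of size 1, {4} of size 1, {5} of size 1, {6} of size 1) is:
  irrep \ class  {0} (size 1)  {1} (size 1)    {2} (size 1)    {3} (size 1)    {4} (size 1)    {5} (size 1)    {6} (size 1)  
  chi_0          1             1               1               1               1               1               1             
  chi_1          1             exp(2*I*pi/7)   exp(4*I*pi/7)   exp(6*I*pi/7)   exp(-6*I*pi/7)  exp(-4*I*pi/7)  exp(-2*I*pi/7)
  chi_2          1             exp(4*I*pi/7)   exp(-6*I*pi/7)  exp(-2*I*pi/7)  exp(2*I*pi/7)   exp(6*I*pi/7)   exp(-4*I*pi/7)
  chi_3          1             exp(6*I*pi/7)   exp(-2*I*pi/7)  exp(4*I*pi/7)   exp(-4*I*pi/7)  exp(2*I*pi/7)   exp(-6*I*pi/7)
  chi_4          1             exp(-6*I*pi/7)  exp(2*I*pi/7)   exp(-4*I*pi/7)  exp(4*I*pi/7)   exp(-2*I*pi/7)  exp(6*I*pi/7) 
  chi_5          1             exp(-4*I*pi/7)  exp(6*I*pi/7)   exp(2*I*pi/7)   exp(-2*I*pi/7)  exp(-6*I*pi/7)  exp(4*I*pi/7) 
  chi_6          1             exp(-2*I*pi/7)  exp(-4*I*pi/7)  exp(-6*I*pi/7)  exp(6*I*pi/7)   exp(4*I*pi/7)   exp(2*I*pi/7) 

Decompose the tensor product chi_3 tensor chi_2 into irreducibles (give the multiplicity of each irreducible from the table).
chi_3 tensor chi_2 = chi_5 (all other irreducibles have multiplicity 0).

Justification: The character of a tensor product is the pointwise product (chi_3 * chi_2)(C) = chi_3(C) * chi_2(C):
  {0}: (1)*(1), {1}: (exp(6*I*pi/7))*(exp(4*I*pi/7)), {2}: (exp(-2*I*pi/7))*(exp(-6*I*pi/7)), {3}: (exp(4*I*pi/7))*(exp(-2*I*pi/7)), {4}: (exp(-4*I*pi/7))*(exp(2*I*pi/7)), {5}: (exp(2*I*pi/7))*(exp(6*I*pi/7)), {6}: (exp(-6*I*pi/7))*(exp(-4*I*pi/7))
so (chi_3 * chi_2) takes values
  {0} -> 1, {1} -> exp(-4*I*pi/7), {2} -> exp(6*I*pi/7), {3} -> exp(2*I*pi/7), {4} -> exp(-2*I*pi/7), {5} -> exp(-6*I*pi/7), {6} -> exp(4*I*pi/7).
Now take the inner product of this character with each irreducible chi from the table, <chi_3*chi_2, chi> = (1/7) sum_C |C| (chi_3*chi_2)(C) conj(chi(C)):
  <chi_3*chi_2, chi_0> = (1/7)[1*(1)*conj(1) + 1*(exp(-4*I*pi/7))*conj(1) + 1*(exp(6*I*pi/7))*conj(1) + 1*(exp(2*I*pi/7))*conj(1) + 1*(exp(-2*I*pi/7))*conj(1) + 1*(exp(-6*I*pi/7))*conj(1) + 1*(exp(4*I*pi/7))*conj(1)]
      = (1/7)[(1) + (exp(-4*I*pi/7)) + (exp(6*I*pi/7)) + (exp(2*I*pi/7)) + (exp(-2*I*pi/7)) + (exp(-6*I*pi/7)) + (exp(4*I*pi/7))] = 0/7 = 0
  <chi_3*chi_2, chi_1> = (1/7)[1*(1)*conj(1) + 1*(exp(-4*I*pi/7))*conj(exp(2*I*pi/7)) + 1*(exp(6*I*pi/7))*conj(exp(4*I*pi/7)) + 1*(exp(2*I*pi/7))*conj(exp(6*I*pi/7)) + 1*(exp(-2*I*pi/7))*conj(exp(-6*I*pi/7)) + 1*(exp(-6*I*pi/7))*conj(exp(-4*I*pi/7)) + 1*(exp(4*I*pi/7))*conj(exp(-2*I*pi/7))]
      = (1/7)[(1) + (exp(-6*I*pi/7)) + (exp(2*I*pi/7)) + (exp(-4*I*pi/7)) + (exp(4*I*pi/7)) + (exp(-2*I*pi/7)) + (exp(6*I*pi/7))] = 0/7 = 0
  <chi_3*chi_2, chi_2> = (1/7)[1*(1)*conj(1) + 1*(exp(-4*I*pi/7))*conj(exp(4*I*pi/7)) + 1*(exp(6*I*pi/7))*conj(exp(-6*I*pi/7)) + 1*(exp(2*I*pi/7))*conj(exp(-2*I*pi/7)) + 1*(exp(-2*I*pi/7))*conj(exp(2*I*pi/7)) + 1*(exp(-6*I*pi/7))*conj(exp(6*I*pi/7)) + 1*(exp(4*I*pi/7))*conj(exp(-4*I*pi/7))]
      = (1/7)[(1) + (exp(6*I*pi/7)) + (exp(-2*I*pi/7)) + (exp(4*I*pi/7)) + (exp(-4*I*pi/7)) + (exp(2*I*pi/7)) + (exp(-6*I*pi/7))] = 0/7 = 0
  <chi_3*chi_2, chi_3> = (1/7)[1*(1)*conj(1) + 1*(exp(-4*I*pi/7))*conj(exp(6*I*pi/7)) + 1*(exp(6*I*pi/7))*conj(exp(-2*I*pi/7)) + 1*(exp(2*I*pi/7))*conj(exp(4*I*pi/7)) + 1*(exp(-2*I*pi/7))*conj(exp(-4*I*pi/7)) + 1*(exp(-6*I*pi/7))*conj(exp(2*I*pi/7)) + 1*(exp(4*I*pi/7))*conj(exp(-6*I*pi/7))]
      = (1/7)[(1) + (exp(4*I*pi/7)) + (exp(-6*I*pi/7)) + (exp(-2*I*pi/7)) + (exp(2*I*pi/7)) + (exp(6*I*pi/7)) + (exp(-4*I*pi/7))] = 0/7 = 0
  <chi_3*chi_2, chi_4> = (1/7)[1*(1)*conj(1) + 1*(exp(-4*I*pi/7))*conj(exp(-6*I*pi/7)) + 1*(exp(6*I*pi/7))*conj(exp(2*I*pi/7)) + 1*(exp(2*I*pi/7))*conj(exp(-4*I*pi/7)) + 1*(exp(-2*I*pi/7))*conj(exp(4*I*pi/7)) + 1*(exp(-6*I*pi/7))*conj(exp(-2*I*pi/7)) + 1*(exp(4*I*pi/7))*conj(exp(6*I*pi/7))]
      = (1/7)[(1) + (exp(2*I*pi/7)) + (exp(4*I*pi/7)) + (exp(6*I*pi/7)) + (exp(-6*I*pi/7)) + (exp(-4*I*pi/7)) + (exp(-2*I*pi/7))] = 0/7 = 0
  <chi_3*chi_2, chi_5> = (1/7)[1*(1)*conj(1) + 1*(exp(-4*I*pi/7))*conj(exp(-4*I*pi/7)) + 1*(exp(6*I*pi/7))*conj(exp(6*I*pi/7)) + 1*(exp(2*I*pi/7))*conj(exp(2*I*pi/7)) + 1*(exp(-2*I*pi/7))*conj(exp(-2*I*pi/7)) + 1*(exp(-6*I*pi/7))*conj(exp(-6*I*pi/7)) + 1*(exp(4*I*pi/7))*conj(exp(4*I*pi/7))]
      = (1/7)[(1) + (1) + (1) + (1) + (1) + (1) + (1)] = 7/7 = 1
  <chi_3*chi_2, chi_6> = (1/7)[1*(1)*conj(1) + 1*(exp(-4*I*pi/7))*conj(exp(-2*I*pi/7)) + 1*(exp(6*I*pi/7))*conj(exp(-4*I*pi/7)) + 1*(exp(2*I*pi/7))*conj(exp(-6*I*pi/7)) + 1*(exp(-2*I*pi/7))*conj(exp(6*I*pi/7)) + 1*(exp(-6*I*pi/7))*conj(exp(4*I*pi/7)) + 1*(exp(4*I*pi/7))*conj(exp(2*I*pi/7))]
      = (1/7)[(1) + (exp(-2*I*pi/7)) + (exp(-4*I*pi/7)) + (exp(-6*I*pi/7)) + (exp(6*I*pi/7)) + (exp(4*I*pi/7)) + (exp(2*I*pi/7))] = 0/7 = 0
(Exp terms are combined using exp(i*s)*conj(exp(i*t)) = exp(i*(s-t)), and sums of them are collapsed using the identity that for every m > 1 the m distinct m-th roots of unity sum to 0, e.g. 1 + exp(2*I*pi/3) + exp(-2*I*pi/3) = 0.)
Hence the multiplicities are chi_5: 1. Dimension check: dim(chi_3)*dim(chi_2) = 1*1 = 1 and sum (mult * dim) = 1*1 = 1.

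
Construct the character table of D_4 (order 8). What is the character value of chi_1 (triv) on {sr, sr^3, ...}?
Conjugacy classes: {e} of size 1, {r^2} of size 1, {r^1, r^3} of size 2, {s, sr^2, ...} of size 2, {sr, sr^3, ...} of size 2.
Character table:
  irrep \ class              {e} (size 1)  {r^2} (size 1)  {r^1, r^3} (size 2)  {s, sr^2, ...} (size 2)  {sr, sr^3, ...} (size 2)
  chi_1 (triv)               1             1               1                    1                        1                       
  chi_2 (sign: r->1, s->-1)  1             1               1                    -1                       -1                      
  chi_3 (r->-1, s->1)        1             1               -1                   1                        -1                      
  chi_4 (r->-1, s->-1)       1             1               -1                   -1                       1                       
  chi_5 (2d, j=1)            2             -2              0                    0                        0                       

Spot check: chi_1 (triv) on {sr, sr^3, ...} = 1.

Justification: D_4 has order 2*4 = 8 with 5 conjugacy classes, hence 5 irreducibles. Sum of squared dims 1 + 1 + 1 + 1 + 4 = 8 = |G|. Linear characters come from the abelianisation; the 2-dimensional irreps have character r^k -> 2*cos(2*pi*j*k/4), reflections -> 0.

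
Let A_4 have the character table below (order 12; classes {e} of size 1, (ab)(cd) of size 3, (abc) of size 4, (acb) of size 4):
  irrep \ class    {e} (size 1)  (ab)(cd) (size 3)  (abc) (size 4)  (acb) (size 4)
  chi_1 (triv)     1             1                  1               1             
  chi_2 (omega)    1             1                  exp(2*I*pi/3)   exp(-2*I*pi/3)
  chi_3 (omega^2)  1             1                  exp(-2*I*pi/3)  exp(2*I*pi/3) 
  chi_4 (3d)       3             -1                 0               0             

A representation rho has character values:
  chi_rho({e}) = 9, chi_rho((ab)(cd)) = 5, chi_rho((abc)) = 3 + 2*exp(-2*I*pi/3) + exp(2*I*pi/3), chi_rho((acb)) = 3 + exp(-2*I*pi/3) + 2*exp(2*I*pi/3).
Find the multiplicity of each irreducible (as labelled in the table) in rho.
Multiplicities: chi_1: 3, chi_2: 1, chi_3: 2, chi_4: 1.

Use <chi_rho, chi> = (1/|G|) sum_C |C| * chi_rho(C) * conj(chi(C)) with |G| = 12 for each irreducible chi in the table:
  <chi_rho, chi_1> = (1/12)[1*(9)*conj(1) + 3*(5)*conj(1) + 4*(3 + 2*exp(-2*I*pi/3) + exp(2*I*pi/3))*conj(1) + 4*(3 + exp(-2*I*pi/3) + 2*exp(2*I*pi/3))*conj(1)]
      = (1/12)[(9) + (15) + (12 + 8*exp(-2*I*pi/3) + 4*exp(2*I*pi/3)) + (12 + 4*exp(-2*I*pi/3) + 8*exp(2*I*pi/3))] = 36/12 = 3
  <chi_rho, chi_2> = (1/12)[1*(9)*conj(1) + 3*(5)*conj(1) + 4*(3 + 2*exp(-2*I*pi/3) + exp(2*I*pi/3))*conj(exp(2*I*pi/3)) + 4*(3 + exp(-2*I*pi/3) + 2*exp(2*I*pi/3))*conj(exp(-2*I*pi/3))]
      = (1/12)[(9) + (15) + (4 + 12*exp(-2*I*pi/3) + 8*exp(2*I*pi/3)) + (4 + 8*exp(-2*I*pi/3) + 12*exp(2*I*pi/3))] = 12/12 = 1
  <chi_rho, chi_3> = (1/12)[1*(9)*conj(1) + 3*(5)*conj(1) + 4*(3 + 2*exp(-2*I*pi/3) + exp(2*I*pi/3))*conj(exp(-2*I*pi/3)) + 4*(3 + exp(-2*I*pi/3) + 2*exp(2*I*pi/3))*conj(exp(2*I*pi/3))]
      = (1/12)[(9) + (15) + (8 + 4*exp(-2*I*pi/3) + 12*exp(2*I*pi/3)) + (8 + 12*exp(-2*I*pi/3) + 4*exp(2*I*pi/3))] = 24/12 = 2
  <chi_rho, chi_4> = (1/12)[1*(9)*conj(3) + 3*(5)*conj(-1) + 4*(3 + 2*exp(-2*I*pi/3) + exp(2*I*pi/3))*conj(0) + 4*(3 + exp(-2*I*pi/3) + 2*exp(2*I*pi/3))*conj(0)]
      = (1/12)[(27) + (-15) + (0) + (0)] = 12/12 = 1
(Exp terms are combined using exp(i*s)*conj(exp(i*t)) = exp(i*(s-t)), and sums of them are collapsed using the identity that for every m > 1 the m distinct m-th roots of unity sum to 0, e.g. 1 + exp(2*I*pi/3) + exp(-2*I*pi/3) = 0.)
Dimension check: dim(rho) = sum (mult * dim) = 3*1 + 1*1 + 2*1 + 1*3 = 9 = chi_rho(e) = 9.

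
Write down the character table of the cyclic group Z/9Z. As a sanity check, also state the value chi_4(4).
Character table of Z/9Z (irreps indexed chi_0,...,chi_8 with chi_k(m) = zeta_9^(k*m), zeta_9 = exp(2*pi*i/9)):
  irrep \ class  {0} (size 1)  {1} (size 1)    {2} (size 1)    {3} (size 1)    {4} (size 1)    {5} (size 1)    {6} (size 1)    {7} (size 1)    {8} (size 1)  
  chi_0          1             1               1               1               1               1               1               1               1             
  chi_1          1             exp(2*I*pi/9)   exp(4*I*pi/9)   exp(2*I*pi/3)   exp(8*I*pi/9)   exp(-8*I*pi/9)  exp(-2*I*pi/3)  exp(-4*I*pi/9)  exp(-2*I*pi/9)
  chi_2          1             exp(4*I*pi/9)   exp(8*I*pi/9)   exp(-2*I*pi/3)  exp(-2*I*pi/9)  exp(2*I*pi/9)   exp(2*I*pi/3)   exp(-8*I*pi/9)  exp(-4*I*pi/9)
  chi_3          1             exp(2*I*pi/3)   exp(-2*I*pi/3)  1               exp(2*I*pi/3)   exp(-2*I*pi/3)  1               exp(2*I*pi/3)   exp(-2*I*pi/3)
  chi_4          1             exp(8*I*pi/9)   exp(-2*I*pi/9)  exp(2*I*pi/3)   exp(-4*I*pi/9)  exp(4*I*pi/9)   exp(-2*I*pi/3)  exp(2*I*pi/9)   exp(-8*I*pi/9)
  chi_5          1             exp(-8*I*pi/9)  exp(2*I*pi/9)   exp(-2*I*pi/3)  exp(4*I*pi/9)   exp(-4*I*pi/9)  exp(2*I*pi/3)   exp(-2*I*pi/9)  exp(8*I*pi/9) 
  chi_6          1             exp(-2*I*pi/3)  exp(2*I*pi/3)   1               exp(-2*I*pi/3)  exp(2*I*pi/3)   1               exp(-2*I*pi/3)  exp(2*I*pi/3) 
  chi_7          1             exp(-4*I*pi/9)  exp(-8*I*pi/9)  exp(2*I*pi/3)   exp(2*I*pi/9)   exp(-2*I*pi/9)  exp(-2*I*pi/3)  exp(8*I*pi/9)   exp(4*I*pi/9) 
  chi_8          1             exp(-2*I*pi/9)  exp(-4*I*pi/9)  exp(-2*I*pi/3)  exp(-8*I*pi/9)  exp(8*I*pi/9)   exp(2*I*pi/3)   exp(4*I*pi/9)   exp(2*I*pi/9) 

Spot check: chi_4(4) = zeta_9^(4*4) = zeta_9^16 = exp(-4*I*pi/9).

Proof sketch: Z/9Z is abelian, so all 9 irreducible complex representations are 1-dimensional. They are given by chi_k(m) = zeta_9^(k*m) for k = 0,...,8. Row orthogonality: sum_m chi_k(m) conj(chi_l(m)) = 9 * [k = l].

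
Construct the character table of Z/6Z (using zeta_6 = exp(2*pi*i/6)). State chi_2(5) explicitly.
Character table of Z/6Z (irreps indexed chi_0,...,chi_5 with chi_k(m) = zeta_6^(k*m), zeta_6 = exp(2*pi*i/6)):
  irrep \ class  {0} (size 1)  {1} (size 1)    {2} (size 1)    {3} (size 1)  {4} (size 1)    {5} (size 1)  
  chi_0          1             1               1               1             1               1             
  chi_1          1             exp(I*pi/3)     exp(2*I*pi/3)   -1            exp(-2*I*pi/3)  exp(-I*pi/3)  
  chi_2          1             exp(2*I*pi/3)   exp(-2*I*pi/3)  1             exp(2*I*pi/3)   exp(-2*I*pi/3)
  chi_3          1             -1              1               -1            1               -1            
  chi_4          1             exp(-2*I*pi/3)  exp(2*I*pi/3)   1             exp(-2*I*pi/3)  exp(2*I*pi/3) 
  chi_5          1             exp(-I*pi/3)    exp(-2*I*pi/3)  -1            exp(2*I*pi/3)   exp(I*pi/3)   

Spot check: chi_2(5) = zeta_6^(2*5) = zeta_6^10 = exp(-2*I*pi/3).

Proof sketch: Z/6Z is abelian, so all 6 irreducible complex representations are 1-dimensional. They are given by chi_k(m) = zeta_6^(k*m) for k = 0,...,5. Row orthogonality: sum_m chi_k(m) conj(chi_l(m)) = 6 * [k = l].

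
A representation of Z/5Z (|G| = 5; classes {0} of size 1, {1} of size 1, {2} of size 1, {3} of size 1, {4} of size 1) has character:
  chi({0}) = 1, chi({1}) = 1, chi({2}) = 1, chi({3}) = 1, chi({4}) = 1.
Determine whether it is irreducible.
Irreducible: <chi, chi> = 1.

Solution. <chi, chi> = (1/|G|) sum_C |C| * |chi(C)|^2 = (1/5)[1*|1|^2 + 1*|1|^2 + 1*|1|^2 + 1*|1|^2 + 1*|1|^2]
  = (1/5)[(1) + (1) + (1) + (1) + (1)] = 5/5 = 1.
(Exp terms are combined using exp(i*s)*conj(exp(i*t)) = exp(i*(s-t)), and sums of them are collapsed using the identity that for every m > 1 the m distinct m-th roots of unity sum to 0, e.g. 1 + exp(2*I*pi/3) + exp(-2*I*pi/3) = 0.)
A character is irreducible iff <chi, chi> = 1, so this representation is irreducible.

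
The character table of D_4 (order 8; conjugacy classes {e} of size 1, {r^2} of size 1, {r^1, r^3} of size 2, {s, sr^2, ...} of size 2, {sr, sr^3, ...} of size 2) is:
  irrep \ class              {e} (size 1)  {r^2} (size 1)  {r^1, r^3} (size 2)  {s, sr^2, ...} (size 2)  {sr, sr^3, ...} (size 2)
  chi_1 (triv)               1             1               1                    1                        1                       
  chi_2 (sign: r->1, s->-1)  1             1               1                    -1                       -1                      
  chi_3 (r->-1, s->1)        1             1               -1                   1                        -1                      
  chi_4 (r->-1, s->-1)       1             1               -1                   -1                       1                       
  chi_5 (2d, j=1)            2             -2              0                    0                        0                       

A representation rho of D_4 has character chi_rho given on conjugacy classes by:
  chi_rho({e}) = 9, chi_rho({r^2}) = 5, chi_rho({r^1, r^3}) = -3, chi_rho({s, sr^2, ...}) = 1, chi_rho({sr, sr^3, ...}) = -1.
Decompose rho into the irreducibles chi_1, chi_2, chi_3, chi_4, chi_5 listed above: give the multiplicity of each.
Multiplicities: chi_1: 1, chi_2: 1, chi_3: 3, chi_4: 2, chi_5: 1.

Details: Use <chi_rho, chi> = (1/|G|) sum_C |C| * chi_rho(C) * conj(chi(C)) with |G| = 8 for each irreducible chi in the table:
  <chi_rho, chi_1> = (1/8)[1*(9)*conj(1) + 1*(5)*conj(1) + 2*(-3)*conj(1) + 2*(1)*conj(1) + 2*(-1)*conj(1)]
      = (1/8)[(9) + (5) + (-6) + (2) + (-2)] = 8/8 = 1
  <chi_rho, chi_2> = (1/8)[1*(9)*conj(1) + 1*(5)*conj(1) + 2*(-3)*conj(1) + 2*(1)*conj(-1) + 2*(-1)*conj(-1)]
      = (1/8)[(9) + (5) + (-6) + (-2) + (2)] = 8/8 = 1
  <chi_rho, chi_3> = (1/8)[1*(9)*conj(1) + 1*(5)*conj(1) + 2*(-3)*conj(-1) + 2*(1)*conj(1) + 2*(-1)*conj(-1)]
      = (1/8)[(9) + (5) + (6) + (2) + (2)] = 24/8 = 3
  <chi_rho, chi_4> = (1/8)[1*(9)*conj(1) + 1*(5)*conj(1) + 2*(-3)*conj(-1) + 2*(1)*conj(-1) + 2*(-1)*conj(1)]
      = (1/8)[(9) + (5) + (6) + (-2) + (-2)] = 16/8 = 2
  <chi_rho, chi_5> = (1/8)[1*(9)*conj(2) + 1*(5)*conj(-2) + 2*(-3)*conj(0) + 2*(1)*conj(0) + 2*(-1)*conj(0)]
      = (1/8)[(18) + (-10) + (0) + (0) + (0)] = 8/8 = 1
Dimension check: dim(rho) = sum (mult * dim) = 1*1 + 1*1 + 3*1 + 2*1 + 1*2 = 9 = chi_rho(e) = 9.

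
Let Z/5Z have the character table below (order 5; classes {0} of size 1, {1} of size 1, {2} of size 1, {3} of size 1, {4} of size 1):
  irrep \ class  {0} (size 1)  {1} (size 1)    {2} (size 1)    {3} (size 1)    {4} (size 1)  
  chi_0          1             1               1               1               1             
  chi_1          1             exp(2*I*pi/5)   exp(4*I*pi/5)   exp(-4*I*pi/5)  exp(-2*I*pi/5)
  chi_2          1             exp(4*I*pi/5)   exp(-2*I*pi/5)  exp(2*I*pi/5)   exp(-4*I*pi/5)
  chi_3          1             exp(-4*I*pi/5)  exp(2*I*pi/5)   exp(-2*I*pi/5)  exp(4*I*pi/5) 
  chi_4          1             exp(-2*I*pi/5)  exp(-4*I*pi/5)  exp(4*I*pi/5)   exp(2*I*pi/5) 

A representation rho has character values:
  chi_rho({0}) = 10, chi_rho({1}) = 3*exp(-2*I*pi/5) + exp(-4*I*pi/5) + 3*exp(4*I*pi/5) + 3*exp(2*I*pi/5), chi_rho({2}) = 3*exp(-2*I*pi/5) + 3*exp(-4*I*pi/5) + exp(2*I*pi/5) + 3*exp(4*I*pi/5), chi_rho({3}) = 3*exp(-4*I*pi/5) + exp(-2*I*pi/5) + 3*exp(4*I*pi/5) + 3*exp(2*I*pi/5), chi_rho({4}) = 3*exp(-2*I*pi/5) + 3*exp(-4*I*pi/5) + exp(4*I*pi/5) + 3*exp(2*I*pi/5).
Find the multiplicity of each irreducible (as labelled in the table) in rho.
Multiplicities: chi_0: 0, chi_1: 3, chi_2: 3, chi_3: 1, chi_4: 3.

Why: Use <chi_rho, chi> = (1/|G|) sum_C |C| * chi_rho(C) * conj(chi(C)) with |G| = 5 for each irreducible chi in the table:
  <chi_rho, chi_0> = (1/5)[1*(10)*conj(1) + 1*(3*exp(-2*I*pi/5) + exp(-4*I*pi/5) + 3*exp(4*I*pi/5) + 3*exp(2*I*pi/5))*conj(1) + 1*(3*exp(-2*I*pi/5) + 3*exp(-4*I*pi/5) + exp(2*I*pi/5) + 3*exp(4*I*pi/5))*conj(1) + 1*(3*exp(-4*I*pi/5) + exp(-2*I*pi/5) + 3*exp(4*I*pi/5) + 3*exp(2*I*pi/5))*conj(1) + 1*(3*exp(-2*I*pi/5) + 3*exp(-4*I*pi/5) + exp(4*I*pi/5) + 3*exp(2*I*pi/5))*conj(1)]
      = (1/5)[(10) + (3*exp(-2*I*pi/5) + exp(-4*I*pi/5) + 3*exp(4*I*pi/5) + 3*exp(2*I*pi/5)) + (3*exp(-2*I*pi/5) + 3*exp(-4*I*pi/5) + exp(2*I*pi/5) + 3*exp(4*I*pi/5)) + (3*exp(-4*I*pi/5) + exp(-2*I*pi/5) + 3*exp(4*I*pi/5) + 3*exp(2*I*pi/5)) + (3*exp(-2*I*pi/5) + 3*exp(-4*I*pi/5) + exp(4*I*pi/5) + 3*exp(2*I*pi/5))] = 0/5 = 0
  <chi_rho, chi_1> = (1/5)[1*(10)*conj(1) + 1*(3*exp(-2*I*pi/5) + exp(-4*I*pi/5) + 3*exp(4*I*pi/5) + 3*exp(2*I*pi/5))*conj(exp(2*I*pi/5)) + 1*(3*exp(-2*I*pi/5) + 3*exp(-4*I*pi/5) + exp(2*I*pi/5) + 3*exp(4*I*pi/5))*conj(exp(4*I*pi/5)) + 1*(3*exp(-4*I*pi/5) + exp(-2*I*pi/5) + 3*exp(4*I*pi/5) + 3*exp(2*I*pi/5))*conj(exp(-4*I*pi/5)) + 1*(3*exp(-2*I*pi/5) + 3*exp(-4*I*pi/5) + exp(4*I*pi/5) + 3*exp(2*I*pi/5))*conj(exp(-2*I*pi/5))]
      = (1/5)[(10) + (3 + 3*exp(-4*I*pi/5) + exp(4*I*pi/5) + 3*exp(2*I*pi/5)) + (3 + exp(-2*I*pi/5) + 3*exp(4*I*pi/5) + 3*exp(2*I*pi/5)) + (3 + 3*exp(-2*I*pi/5) + 3*exp(-4*I*pi/5) + exp(2*I*pi/5)) + (3 + 3*exp(-2*I*pi/5) + exp(-4*I*pi/5) + 3*exp(4*I*pi/5))] = 15/5 = 3
  <chi_rho, chi_2> = (1/5)[1*(10)*conj(1) + 1*(3*exp(-2*I*pi/5) + exp(-4*I*pi/5) + 3*exp(4*I*pi/5) + 3*exp(2*I*pi/5))*conj(exp(4*I*pi/5)) + 1*(3*exp(-2*I*pi/5) + 3*exp(-4*I*pi/5) + exp(2*I*pi/5) + 3*exp(4*I*pi/5))*conj(exp(-2*I*pi/5)) + 1*(3*exp(-4*I*pi/5) + exp(-2*I*pi/5) + 3*exp(4*I*pi/5) + 3*exp(2*I*pi/5))*conj(exp(2*I*pi/5)) + 1*(3*exp(-2*I*pi/5) + 3*exp(-4*I*pi/5) + exp(4*I*pi/5) + 3*exp(2*I*pi/5))*conj(exp(-4*I*pi/5))]
      = (1/5)[(10) + (3 + 3*exp(-2*I*pi/5) + exp(2*I*pi/5) + 3*exp(4*I*pi/5)) + (3 + 3*exp(-2*I*pi/5) + 3*exp(-4*I*pi/5) + exp(4*I*pi/5)) + (3 + exp(-4*I*pi/5) + 3*exp(4*I*pi/5) + 3*exp(2*I*pi/5)) + (3 + 3*exp(-4*I*pi/5) + exp(-2*I*pi/5) + 3*exp(2*I*pi/5))] = 15/5 = 3
  <chi_rho, chi_3> = (1/5)[1*(10)*conj(1) + 1*(3*exp(-2*I*pi/5) + exp(-4*I*pi/5) + 3*exp(4*I*pi/5) + 3*exp(2*I*pi/5))*conj(exp(-4*I*pi/5)) + 1*(3*exp(-2*I*pi/5) + 3*exp(-4*I*pi/5) + exp(2*I*pi/5) + 3*exp(4*I*pi/5))*conj(exp(2*I*pi/5)) + 1*(3*exp(-4*I*pi/5) + exp(-2*I*pi/5) + 3*exp(4*I*pi/5) + 3*exp(2*I*pi/5))*conj(exp(-2*I*pi/5)) + 1*(3*exp(-2*I*pi/5) + 3*exp(-4*I*pi/5) + exp(4*I*pi/5) + 3*exp(2*I*pi/5))*conj(exp(4*I*pi/5))]
      = (1/5)[(10) + (1 + 3*exp(-2*I*pi/5) + 3*exp(-4*I*pi/5) + 3*exp(2*I*pi/5)) + (1 + 3*exp(-4*I*pi/5) + 3*exp(4*I*pi/5) + 3*exp(2*I*pi/5)) + (1 + 3*exp(-2*I*pi/5) + 3*exp(-4*I*pi/5) + 3*exp(4*I*pi/5)) + (1 + 3*exp(-2*I*pi/5) + 3*exp(4*I*pi/5) + 3*exp(2*I*pi/5))] = 5/5 = 1
  <chi_rho, chi_4> = (1/5)[1*(10)*conj(1) + 1*(3*exp(-2*I*pi/5) + exp(-4*I*pi/5) + 3*exp(4*I*pi/5) + 3*exp(2*I*pi/5))*conj(exp(-2*I*pi/5)) + 1*(3*exp(-2*I*pi/5) + 3*exp(-4*I*pi/5) + exp(2*I*pi/5) + 3*exp(4*I*pi/5))*conj(exp(-4*I*pi/5)) + 1*(3*exp(-4*I*pi/5) + exp(-2*I*pi/5) + 3*exp(4*I*pi/5) + 3*exp(2*I*pi/5))*conj(exp(4*I*pi/5)) + 1*(3*exp(-2*I*pi/5) + 3*exp(-4*I*pi/5) + exp(4*I*pi/5) + 3*exp(2*I*pi/5))*conj(exp(2*I*pi/5))]
      = (1/5)[(10) + (3 + 3*exp(-4*I*pi/5) + exp(-2*I*pi/5) + 3*exp(4*I*pi/5)) + (3 + 3*exp(-2*I*pi/5) + exp(-4*I*pi/5) + 3*exp(2*I*pi/5)) + (3 + 3*exp(-2*I*pi/5) + exp(4*I*pi/5) + 3*exp(2*I*pi/5)) + (3 + 3*exp(-4*I*pi/5) + exp(2*I*pi/5) + 3*exp(4*I*pi/5))] = 15/5 = 3
(Exp terms are combined using exp(i*s)*conj(exp(i*t)) = exp(i*(s-t)), and sums of them are collapsed using the identity that for every m > 1 the m distinct m-th roots of unity sum to 0, e.g. 1 + exp(2*I*pi/3) + exp(-2*I*pi/3) = 0.)
Dimension check: dim(rho) = sum (mult * dim) = 0*1 + 3*1 + 3*1 + 1*1 + 3*1 = 10 = chi_rho(e) = 10.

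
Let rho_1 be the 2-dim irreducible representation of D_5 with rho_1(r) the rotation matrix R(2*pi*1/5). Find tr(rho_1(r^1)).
chi_{rho_1}(r^1) = 2*cos(2*pi*1*1/5) = -1/2 + sqrt(5)/2

Derivation: rho_1(r^1) is rotation by angle 2*pi*1*1/5, whose trace is 2*cos(2*pi*1*1/5) = -1/2 + sqrt(5)/2.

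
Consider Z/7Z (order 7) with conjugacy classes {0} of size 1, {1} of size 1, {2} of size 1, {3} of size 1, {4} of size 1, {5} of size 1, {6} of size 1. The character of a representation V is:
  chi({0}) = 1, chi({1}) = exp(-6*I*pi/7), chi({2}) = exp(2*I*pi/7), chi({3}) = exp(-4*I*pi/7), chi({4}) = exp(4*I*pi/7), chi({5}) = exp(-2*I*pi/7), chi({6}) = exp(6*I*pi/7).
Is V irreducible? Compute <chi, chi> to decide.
Irreducible: <chi, chi> = 1.

Reasoning: <chi, chi> = (1/|G|) sum_C |C| * |chi(C)|^2 = (1/7)[1*|1|^2 + 1*|exp(-6*I*pi/7)|^2 + 1*|exp(2*I*pi/7)|^2 + 1*|exp(-4*I*pi/7)|^2 + 1*|exp(4*I*pi/7)|^2 + 1*|exp(-2*I*pi/7)|^2 + 1*|exp(6*I*pi/7)|^2]
  = (1/7)[(1) + (1) + (1) + (1) + (1) + (1) + (1)] = 7/7 = 1.
(Exp terms are combined using exp(i*s)*conj(exp(i*t)) = exp(i*(s-t)), and sums of them are collapsed using the identity that for every m > 1 the m distinct m-th roots of unity sum to 0, e.g. 1 + exp(2*I*pi/3) + exp(-2*I*pi/3) = 0.)
A character is irreducible iff <chi, chi> = 1, so this representation is irreducible.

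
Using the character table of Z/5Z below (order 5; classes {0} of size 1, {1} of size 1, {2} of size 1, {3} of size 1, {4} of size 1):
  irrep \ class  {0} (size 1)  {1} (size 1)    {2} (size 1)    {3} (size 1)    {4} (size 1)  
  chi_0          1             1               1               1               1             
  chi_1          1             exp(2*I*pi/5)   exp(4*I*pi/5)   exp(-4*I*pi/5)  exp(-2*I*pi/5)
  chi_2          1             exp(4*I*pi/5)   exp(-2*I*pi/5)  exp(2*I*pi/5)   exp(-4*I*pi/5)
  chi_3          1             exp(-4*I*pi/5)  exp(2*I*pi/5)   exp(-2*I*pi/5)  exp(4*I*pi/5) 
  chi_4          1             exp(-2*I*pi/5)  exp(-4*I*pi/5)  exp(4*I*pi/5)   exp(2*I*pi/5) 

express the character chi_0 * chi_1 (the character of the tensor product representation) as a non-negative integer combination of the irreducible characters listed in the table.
chi_0 tensor chi_1 = chi_1 (all other irreducibles have multiplicity 0).

Reasoning: The character of a tensor product is the pointwise product (chi_0 * chi_1)(C) = chi_0(C) * chi_1(C):
  {0}: (1)*(1), {1}: (1)*(exp(2*I*pi/5)), {2}: (1)*(exp(4*I*pi/5)), {3}: (1)*(exp(-4*I*pi/5)), {4}: (1)*(exp(-2*I*pi/5))
so (chi_0 * chi_1) takes values
  {0} -> 1, {1} -> exp(2*I*pi/5), {2} -> exp(4*I*pi/5), {3} -> exp(-4*I*pi/5), {4} -> exp(-2*I*pi/5).
Now take the inner product of this character with each irreducible chi from the table, <chi_0*chi_1, chi> = (1/5) sum_C |C| (chi_0*chi_1)(C) conj(chi(C)):
  <chi_0*chi_1, chi_0> = (1/5)[1*(1)*conj(1) + 1*(exp(2*I*pi/5))*conj(1) + 1*(exp(4*I*pi/5))*conj(1) + 1*(exp(-4*I*pi/5))*conj(1) + 1*(exp(-2*I*pi/5))*conj(1)]
      = (1/5)[(1) + (exp(2*I*pi/5)) + (exp(4*I*pi/5)) + (exp(-4*I*pi/5)) + (exp(-2*I*pi/5))] = 0/5 = 0
  <chi_0*chi_1, chi_1> = (1/5)[1*(1)*conj(1) + 1*(exp(2*I*pi/5))*conj(exp(2*I*pi/5)) + 1*(exp(4*I*pi/5))*conj(exp(4*I*pi/5)) + 1*(exp(-4*I*pi/5))*conj(exp(-4*I*pi/5)) + 1*(exp(-2*I*pi/5))*conj(exp(-2*I*pi/5))]
      = (1/5)[(1) + (1) + (1) + (1) + (1)] = 5/5 = 1
  <chi_0*chi_1, chi_2> = (1/5)[1*(1)*conj(1) + 1*(exp(2*I*pi/5))*conj(exp(4*I*pi/5)) + 1*(exp(4*I*pi/5))*conj(exp(-2*I*pi/5)) + 1*(exp(-4*I*pi/5))*conj(exp(2*I*pi/5)) + 1*(exp(-2*I*pi/5))*conj(exp(-4*I*pi/5))]
      = (1/5)[(1) + (exp(-2*I*pi/5)) + (exp(-4*I*pi/5)) + (exp(4*I*pi/5)) + (exp(2*I*pi/5))] = 0/5 = 0
  <chi_0*chi_1, chi_3> = (1/5)[1*(1)*conj(1) + 1*(exp(2*I*pi/5))*conj(exp(-4*I*pi/5)) + 1*(exp(4*I*pi/5))*conj(exp(2*I*pi/5)) + 1*(exp(-4*I*pi/5))*conj(exp(-2*I*pi/5)) + 1*(exp(-2*I*pi/5))*conj(exp(4*I*pi/5))]
      = (1/5)[(1) + (exp(-4*I*pi/5)) + (exp(2*I*pi/5)) + (exp(-2*I*pi/5)) + (exp(4*I*pi/5))] = 0/5 = 0
  <chi_0*chi_1, chi_4> = (1/5)[1*(1)*conj(1) + 1*(exp(2*I*pi/5))*conj(exp(-2*I*pi/5)) + 1*(exp(4*I*pi/5))*conj(exp(-4*I*pi/5)) + 1*(exp(-4*I*pi/5))*conj(exp(4*I*pi/5)) + 1*(exp(-2*I*pi/5))*conj(exp(2*I*pi/5))]
      = (1/5)[(1) + (exp(4*I*pi/5)) + (exp(-2*I*pi/5)) + (exp(2*I*pi/5)) + (exp(-4*I*pi/5))] = 0/5 = 0
(Exp terms are combined using exp(i*s)*conj(exp(i*t)) = exp(i*(s-t)), and sums of them are collapsed using the identity that for every m > 1 the m distinct m-th roots of unity sum to 0, e.g. 1 + exp(2*I*pi/3) + exp(-2*I*pi/3) = 0.)
Hence the multiplicities are chi_1: 1. Dimension check: dim(chi_0)*dim(chi_1) = 1*1 = 1 and sum (mult * dim) = 1*1 = 1.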